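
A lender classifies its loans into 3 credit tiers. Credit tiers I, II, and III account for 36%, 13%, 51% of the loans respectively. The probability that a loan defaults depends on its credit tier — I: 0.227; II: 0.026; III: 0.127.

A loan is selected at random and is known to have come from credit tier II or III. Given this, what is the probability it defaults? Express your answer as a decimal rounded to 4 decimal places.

0.1065

Let S = {II, III}.
P(S) = 0.13 + 0.51 = 0.64.
P(D ∩ S) = 0.026·0.13 + 0.127·0.51 = 0.00338 + 0.06477 = 0.06815.
P(D | S) = 0.06815 / 0.64 = 0.106484…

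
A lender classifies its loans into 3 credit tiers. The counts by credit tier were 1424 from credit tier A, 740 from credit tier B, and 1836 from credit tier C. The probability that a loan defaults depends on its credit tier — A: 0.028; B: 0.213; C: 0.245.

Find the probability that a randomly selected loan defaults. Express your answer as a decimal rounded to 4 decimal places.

0.1618

Total: 1424 + 740 + 1836 = 4000.
P(A) = 1424/4000 = 0.356. P(B) = 740/4000 = 0.185. P(C) = 1836/4000 = 0.459.
P(D) = P(D|A)·P(A) + P(D|B)·P(B) + P(D|C)·P(C)
      = 0.028·0.356 + 0.213·0.185 + 0.245·0.459
      = 0.009968 + 0.039405 + 0.112455 = 0.161828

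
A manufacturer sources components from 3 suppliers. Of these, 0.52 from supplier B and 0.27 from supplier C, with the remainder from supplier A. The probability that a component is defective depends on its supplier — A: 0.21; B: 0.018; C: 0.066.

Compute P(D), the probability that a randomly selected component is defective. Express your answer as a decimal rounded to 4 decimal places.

P(A) = 1 − (0.52 + 0.27) = 0.21.
Summing over the partition,
P(D) = P(D|A)·P(A) + P(D|B)·P(B) + P(D|C)·P(C)
      = 0.21·0.21 + 0.018·0.52 + 0.066·0.27
      = 0.0441 + 0.00936 + 0.01782 = 0.07128

P(D) ≈ 0.0713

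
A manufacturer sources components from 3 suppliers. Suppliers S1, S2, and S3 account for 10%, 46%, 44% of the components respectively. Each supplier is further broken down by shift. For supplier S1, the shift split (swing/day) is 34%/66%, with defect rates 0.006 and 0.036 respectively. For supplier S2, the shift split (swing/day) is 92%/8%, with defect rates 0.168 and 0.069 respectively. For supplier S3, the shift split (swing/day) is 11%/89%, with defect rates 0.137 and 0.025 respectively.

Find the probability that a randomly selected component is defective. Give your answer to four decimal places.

P(D|S1) = 0.34·0.006 + 0.66·0.036 = 0.00204 + 0.02376 = 0.0258
P(D|S2) = 0.92·0.168 + 0.08·0.069 = 0.15456 + 0.00552 = 0.16008
P(D|S3) = 0.11·0.137 + 0.89·0.025 = 0.01507 + 0.02225 = 0.03732
By total probability over the outer partition,
P(D) = 0.1·0.0258 + 0.46·0.16008 + 0.44·0.03732
      = 0.00258 + 0.0736368 + 0.0164208 = 0.0926376

P(D) ≈ 0.0926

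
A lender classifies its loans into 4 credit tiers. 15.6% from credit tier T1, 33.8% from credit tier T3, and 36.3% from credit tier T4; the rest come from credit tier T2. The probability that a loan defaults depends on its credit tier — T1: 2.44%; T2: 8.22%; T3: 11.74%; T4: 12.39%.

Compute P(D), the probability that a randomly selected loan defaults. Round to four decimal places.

P(D) ≈ 0.1002

P(T2) = 1 − (0.156 + 0.338 + 0.363) = 0.143.
P(D) = P(D|T1)·P(T1) + P(D|T2)·P(T2) + P(D|T3)·P(T3) + P(D|T4)·P(T4)
      = 0.0244·0.156 + 0.0822·0.143 + 0.1174·0.338 + 0.1239·0.363
      = 0.0038064 + 0.0117546 + 0.0396812 + 0.0449757 = 0.1002179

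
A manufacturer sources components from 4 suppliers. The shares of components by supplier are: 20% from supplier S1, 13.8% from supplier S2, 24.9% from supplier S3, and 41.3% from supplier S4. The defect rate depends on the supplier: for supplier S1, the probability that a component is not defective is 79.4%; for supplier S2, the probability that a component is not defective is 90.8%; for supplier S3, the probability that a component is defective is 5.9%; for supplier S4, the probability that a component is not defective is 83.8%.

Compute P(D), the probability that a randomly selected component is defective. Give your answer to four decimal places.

P(D|S1) = 1 − 0.794 = 0.206.
P(D|S2) = 1 − 0.908 = 0.092.
P(D|S4) = 1 − 0.838 = 0.162.
Using total probability over the partition,
P(D) = P(D|S1)·P(S1) + P(D|S2)·P(S2) + P(D|S3)·P(S3) + P(D|S4)·P(S4)
      = 0.206·0.2 + 0.092·0.138 + 0.059·0.249 + 0.162·0.413
      = 0.0412 + 0.012696 + 0.014691 + 0.066906 = 0.135493

P(D) ≈ 0.1355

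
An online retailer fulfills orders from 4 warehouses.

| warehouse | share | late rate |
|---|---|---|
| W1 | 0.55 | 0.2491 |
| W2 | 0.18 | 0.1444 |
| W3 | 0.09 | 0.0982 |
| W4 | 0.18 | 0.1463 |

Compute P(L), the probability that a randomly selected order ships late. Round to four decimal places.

0.1982

P(L) = P(L|W1)·P(W1) + P(L|W2)·P(W2) + P(L|W3)·P(W3) + P(L|W4)·P(W4)
      = 0.2491·0.55 + 0.1444·0.18 + 0.0982·0.09 + 0.1463·0.18
      = 0.137005 + 0.025992 + 0.008838 + 0.026334 = 0.198169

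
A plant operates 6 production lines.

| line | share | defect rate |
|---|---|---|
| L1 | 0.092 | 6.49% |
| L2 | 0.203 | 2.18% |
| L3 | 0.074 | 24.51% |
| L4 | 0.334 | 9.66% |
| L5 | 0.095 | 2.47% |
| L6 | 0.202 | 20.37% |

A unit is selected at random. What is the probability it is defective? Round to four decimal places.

P(D) = P(D|L1)·P(L1) + P(D|L2)·P(L2) + P(D|L3)·P(L3) + P(D|L4)·P(L4) + P(D|L5)·P(L5) + P(D|L6)·P(L6)
      = 0.0649·0.092 + 0.0218·0.203 + 0.2451·0.074 + 0.0966·0.334 + 0.0247·0.095 + 0.2037·0.202
      = 0.0059708 + 0.0044254 + 0.0181374 + 0.0322644 + 0.0023465 + 0.0411474 = 0.1042919

P(D) ≈ 0.1043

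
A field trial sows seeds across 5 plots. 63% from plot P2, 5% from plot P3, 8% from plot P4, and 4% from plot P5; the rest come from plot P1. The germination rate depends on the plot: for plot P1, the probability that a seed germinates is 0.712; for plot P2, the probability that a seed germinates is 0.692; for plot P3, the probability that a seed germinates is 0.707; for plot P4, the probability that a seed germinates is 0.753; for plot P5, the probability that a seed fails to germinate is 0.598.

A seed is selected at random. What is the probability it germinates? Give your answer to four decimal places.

P(P1) = 1 − (0.63 + 0.05 + 0.08 + 0.04) = 0.2.
P(G|P5) = 1 − 0.598 = 0.402.
P(G) = P(G|P1)·P(P1) + P(G|P2)·P(P2) + P(G|P3)·P(P3) + P(G|P4)·P(P4) + P(G|P5)·P(P5)
      = 0.712·0.2 + 0.692·0.63 + 0.707·0.05 + 0.753·0.08 + 0.402·0.04
      = 0.1424 + 0.43596 + 0.03535 + 0.06024 + 0.01608 = 0.69003

0.6900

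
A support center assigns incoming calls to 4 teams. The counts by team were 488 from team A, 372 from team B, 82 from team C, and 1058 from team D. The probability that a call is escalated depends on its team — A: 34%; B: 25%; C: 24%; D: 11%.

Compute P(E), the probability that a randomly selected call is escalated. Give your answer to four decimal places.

Total: 488 + 372 + 82 + 1058 = 2000.
P(A) = 488/2000 = 0.244. P(B) = 372/2000 = 0.186. P(C) = 82/2000 = 0.041. P(D) = 1058/2000 = 0.529.
P(E) = P(E|A)·P(A) + P(E|B)·P(B) + P(E|C)·P(C) + P(E|D)·P(D)
      = 0.34·0.244 + 0.25·0.186 + 0.24·0.041 + 0.11·0.529
      = 0.08296 + 0.0465 + 0.00984 + 0.05819 = 0.19749

0.1975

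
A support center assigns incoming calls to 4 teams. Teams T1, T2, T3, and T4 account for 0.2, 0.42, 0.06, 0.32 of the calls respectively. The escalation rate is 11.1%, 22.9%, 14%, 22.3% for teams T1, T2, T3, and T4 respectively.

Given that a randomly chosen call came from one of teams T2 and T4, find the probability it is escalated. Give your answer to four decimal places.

P(E|S) ≈ 0.2264

Let S = {T2, T4}.
P(S) = 0.42 + 0.32 = 0.74.
P(E ∩ S) = 0.229·0.42 + 0.223·0.32 = 0.09618 + 0.07136 = 0.16754.
P(E | S) = 0.16754 / 0.74 = 0.226405…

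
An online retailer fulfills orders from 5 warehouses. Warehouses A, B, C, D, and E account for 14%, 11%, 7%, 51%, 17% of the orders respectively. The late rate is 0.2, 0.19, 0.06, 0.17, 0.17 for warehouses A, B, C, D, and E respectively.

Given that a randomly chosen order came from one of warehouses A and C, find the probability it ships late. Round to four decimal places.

Let S = {A, C}.
P(S) = 0.14 + 0.07 = 0.21.
P(L ∩ S) = 0.2·0.14 + 0.06·0.07 = 0.028 + 0.0042 = 0.0322.
P(L | S) = 0.0322 / 0.21 = 0.153333…

0.1533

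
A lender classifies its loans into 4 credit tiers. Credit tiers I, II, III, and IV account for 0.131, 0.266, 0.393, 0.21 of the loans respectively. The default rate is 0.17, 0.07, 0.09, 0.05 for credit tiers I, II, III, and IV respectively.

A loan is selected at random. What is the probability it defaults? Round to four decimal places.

P(D) = P(D|I)·P(I) + P(D|II)·P(II) + P(D|III)·P(III) + P(D|IV)·P(IV)
      = 0.17·0.131 + 0.07·0.266 + 0.09·0.393 + 0.05·0.21
      = 0.02227 + 0.01862 + 0.03537 + 0.0105 = 0.08676

P(D) ≈ 0.0868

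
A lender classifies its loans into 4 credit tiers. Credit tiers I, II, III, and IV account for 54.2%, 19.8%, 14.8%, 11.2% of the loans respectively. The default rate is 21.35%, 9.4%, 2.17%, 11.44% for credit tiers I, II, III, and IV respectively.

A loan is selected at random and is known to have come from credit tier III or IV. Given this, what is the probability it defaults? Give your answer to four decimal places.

P(D|S) ≈ 0.0616

Let S = {III, IV}.
P(S) = 0.148 + 0.112 = 0.26.
P(D ∩ S) = 0.0217·0.148 + 0.1144·0.112 = 0.0032116 + 0.0128128 = 0.0160244.
P(D | S) = 0.0160244 / 0.26 = 0.061632…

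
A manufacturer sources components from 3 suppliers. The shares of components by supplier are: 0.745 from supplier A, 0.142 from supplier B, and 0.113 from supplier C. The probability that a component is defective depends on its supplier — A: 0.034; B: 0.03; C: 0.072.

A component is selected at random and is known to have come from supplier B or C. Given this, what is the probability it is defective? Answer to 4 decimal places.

P(D|S) ≈ 0.0486

Let S = {B, C}.
P(S) = 0.142 + 0.113 = 0.255.
P(D ∩ S) = 0.03·0.142 + 0.072·0.113 = 0.00426 + 0.008136 = 0.012396.
P(D | S) = 0.012396 / 0.255 = 0.048612…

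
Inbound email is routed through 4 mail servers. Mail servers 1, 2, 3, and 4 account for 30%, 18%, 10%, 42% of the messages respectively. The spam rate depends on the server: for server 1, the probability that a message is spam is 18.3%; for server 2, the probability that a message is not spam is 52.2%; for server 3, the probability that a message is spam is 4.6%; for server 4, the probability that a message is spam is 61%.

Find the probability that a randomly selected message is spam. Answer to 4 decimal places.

P(S) ≈ 0.4017

P(S|2) = 1 − 0.522 = 0.478.
P(S) = P(S|1)·P(1) + P(S|2)·P(2) + P(S|3)·P(3) + P(S|4)·P(4)
      = 0.183·0.3 + 0.478·0.18 + 0.046·0.1 + 0.61·0.42
      = 0.0549 + 0.08604 + 0.0046 + 0.2562 = 0.40174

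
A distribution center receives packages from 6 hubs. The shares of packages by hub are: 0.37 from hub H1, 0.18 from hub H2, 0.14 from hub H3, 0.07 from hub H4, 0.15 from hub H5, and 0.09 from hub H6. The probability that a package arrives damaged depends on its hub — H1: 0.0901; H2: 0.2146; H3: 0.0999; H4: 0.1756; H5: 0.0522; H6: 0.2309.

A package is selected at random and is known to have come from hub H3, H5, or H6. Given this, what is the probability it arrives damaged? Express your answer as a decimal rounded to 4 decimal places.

Let S = {H3, H5, H6}.
P(S) = 0.14 + 0.15 + 0.09 = 0.38.
P(D ∩ S) = 0.0999·0.14 + 0.0522·0.15 + 0.2309·0.09 = 0.013986 + 0.00783 + 0.020781 = 0.042597.
P(D | S) = 0.042597 / 0.38 = 0.112097…

0.1121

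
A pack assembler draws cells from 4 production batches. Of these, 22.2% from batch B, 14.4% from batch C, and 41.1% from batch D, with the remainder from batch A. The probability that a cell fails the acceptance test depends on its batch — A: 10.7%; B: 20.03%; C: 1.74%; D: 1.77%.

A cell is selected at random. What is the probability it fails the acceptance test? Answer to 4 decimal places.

P(F) ≈ 0.0781

P(A) = 1 − (0.222 + 0.144 + 0.411) = 0.223.
P(F) = P(F|A)·P(A) + P(F|B)·P(B) + P(F|C)·P(C) + P(F|D)·P(D)
      = 0.107·0.223 + 0.2003·0.222 + 0.0174·0.144 + 0.0177·0.411
      = 0.023861 + 0.0444666 + 0.0025056 + 0.0072747 = 0.0781079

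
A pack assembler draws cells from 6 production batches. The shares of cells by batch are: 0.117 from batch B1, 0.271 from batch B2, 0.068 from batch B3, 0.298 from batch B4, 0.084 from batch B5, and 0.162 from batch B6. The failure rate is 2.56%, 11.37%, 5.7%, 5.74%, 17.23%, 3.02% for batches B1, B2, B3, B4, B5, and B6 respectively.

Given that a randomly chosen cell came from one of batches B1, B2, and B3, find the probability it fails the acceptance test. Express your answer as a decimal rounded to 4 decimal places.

0.0826

Let S = {B1, B2, B3}.
P(S) = 0.117 + 0.271 + 0.068 = 0.456.
P(F ∩ S) = 0.0256·0.117 + 0.1137·0.271 + 0.057·0.068 = 0.0029952 + 0.0308127 + 0.003876 = 0.0376839.
P(F | S) = 0.0376839 / 0.456 = 0.082640…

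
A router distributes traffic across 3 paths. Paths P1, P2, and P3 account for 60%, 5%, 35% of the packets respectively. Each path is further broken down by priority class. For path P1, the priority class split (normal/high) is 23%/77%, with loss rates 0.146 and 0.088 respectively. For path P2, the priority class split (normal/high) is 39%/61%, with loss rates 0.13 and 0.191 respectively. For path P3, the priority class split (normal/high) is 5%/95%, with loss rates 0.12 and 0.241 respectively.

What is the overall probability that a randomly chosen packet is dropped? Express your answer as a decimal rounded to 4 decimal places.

P(L|P1) = 0.23·0.146 + 0.77·0.088 = 0.03358 + 0.06776 = 0.10134
P(L|P2) = 0.39·0.13 + 0.61·0.191 = 0.0507 + 0.11651 = 0.16721
P(L|P3) = 0.05·0.12 + 0.95·0.241 = 0.006 + 0.22895 = 0.23495
By total probability over the outer partition,
P(L) = 0.6·0.10134 + 0.05·0.16721 + 0.35·0.23495
      = 0.060804 + 0.0083605 + 0.0822325 = 0.151397

P(L) ≈ 0.1514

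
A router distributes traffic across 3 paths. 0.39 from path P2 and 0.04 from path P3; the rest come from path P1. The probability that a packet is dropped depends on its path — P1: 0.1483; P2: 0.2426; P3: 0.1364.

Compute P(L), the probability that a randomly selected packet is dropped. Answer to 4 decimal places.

P(L) ≈ 0.1846

P(P1) = 1 − (0.39 + 0.04) = 0.57.
Using total probability over the partition,
P(L) = P(L|P1)·P(P1) + P(L|P2)·P(P2) + P(L|P3)·P(P3)
      = 0.1483·0.57 + 0.2426·0.39 + 0.1364·0.04
      = 0.084531 + 0.094614 + 0.005456 = 0.184601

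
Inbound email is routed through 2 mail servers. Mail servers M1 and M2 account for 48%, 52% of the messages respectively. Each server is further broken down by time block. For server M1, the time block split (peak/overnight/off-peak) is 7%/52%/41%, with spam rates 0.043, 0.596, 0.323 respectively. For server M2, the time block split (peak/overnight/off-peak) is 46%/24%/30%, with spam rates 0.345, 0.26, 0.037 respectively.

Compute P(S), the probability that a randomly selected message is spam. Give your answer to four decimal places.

P(S) ≈ 0.3345

P(S|M1) = 0.07·0.043 + 0.52·0.596 + 0.41·0.323 = 0.00301 + 0.30992 + 0.13243 = 0.44536
P(S|M2) = 0.46·0.345 + 0.24·0.26 + 0.3·0.037 = 0.1587 + 0.0624 + 0.0111 = 0.2322
By total probability over the outer partition,
P(S) = 0.48·0.44536 + 0.52·0.2322
      = 0.2137728 + 0.120744 = 0.3345168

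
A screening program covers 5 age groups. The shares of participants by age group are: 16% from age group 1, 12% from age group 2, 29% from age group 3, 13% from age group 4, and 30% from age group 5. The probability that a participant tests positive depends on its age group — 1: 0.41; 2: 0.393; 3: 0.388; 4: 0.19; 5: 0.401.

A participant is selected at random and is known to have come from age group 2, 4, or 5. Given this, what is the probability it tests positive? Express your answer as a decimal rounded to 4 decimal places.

Let S = {2, 4, 5}.
P(S) = 0.12 + 0.13 + 0.3 = 0.55.
P(T ∩ S) = 0.393·0.12 + 0.19·0.13 + 0.401·0.3 = 0.04716 + 0.0247 + 0.1203 = 0.19216.
P(T | S) = 0.19216 / 0.55 = 0.349382…

0.3494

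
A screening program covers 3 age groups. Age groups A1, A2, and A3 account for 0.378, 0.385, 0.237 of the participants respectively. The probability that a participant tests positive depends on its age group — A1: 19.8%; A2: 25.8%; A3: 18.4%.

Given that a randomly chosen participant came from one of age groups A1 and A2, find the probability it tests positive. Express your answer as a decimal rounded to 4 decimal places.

Let S = {A1, A2}.
P(S) = 0.378 + 0.385 = 0.763.
P(T ∩ S) = 0.198·0.378 + 0.258·0.385 = 0.074844 + 0.09933 = 0.174174.
P(T | S) = 0.174174 / 0.763 = 0.228275…

P(T|S) ≈ 0.2283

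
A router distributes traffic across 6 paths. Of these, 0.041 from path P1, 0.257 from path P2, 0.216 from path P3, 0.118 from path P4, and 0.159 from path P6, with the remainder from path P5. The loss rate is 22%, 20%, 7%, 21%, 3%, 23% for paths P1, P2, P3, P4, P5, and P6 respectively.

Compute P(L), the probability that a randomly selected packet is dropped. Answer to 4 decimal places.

P(P5) = 1 − (0.041 + 0.257 + 0.216 + 0.118 + 0.159) = 0.209.
Using total probability over the partition,
P(L) = P(L|P1)·P(P1) + P(L|P2)·P(P2) + P(L|P3)·P(P3) + P(L|P4)·P(P4) + P(L|P5)·P(P5) + P(L|P6)·P(P6)
      = 0.22·0.041 + 0.2·0.257 + 0.07·0.216 + 0.21·0.118 + 0.03·0.209 + 0.23·0.159
      = 0.00902 + 0.0514 + 0.01512 + 0.02478 + 0.00627 + 0.03657 = 0.14316

0.1432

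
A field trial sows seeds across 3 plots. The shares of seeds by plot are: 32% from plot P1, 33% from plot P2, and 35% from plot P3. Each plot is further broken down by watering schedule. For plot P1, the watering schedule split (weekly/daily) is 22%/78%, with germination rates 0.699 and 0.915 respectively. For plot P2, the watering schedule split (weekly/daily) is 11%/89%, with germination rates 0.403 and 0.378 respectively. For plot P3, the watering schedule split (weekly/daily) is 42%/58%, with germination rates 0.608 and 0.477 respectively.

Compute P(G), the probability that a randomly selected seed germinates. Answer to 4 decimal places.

P(G|P1) = 0.22·0.699 + 0.78·0.915 = 0.15378 + 0.7137 = 0.86748
P(G|P2) = 0.11·0.403 + 0.89·0.378 = 0.04433 + 0.33642 = 0.38075
P(G|P3) = 0.42·0.608 + 0.58·0.477 = 0.25536 + 0.27666 = 0.53202
By total probability over the outer partition,
P(G) = 0.32·0.86748 + 0.33·0.38075 + 0.35·0.53202
      = 0.2775936 + 0.1256475 + 0.186207 = 0.5894481

0.5894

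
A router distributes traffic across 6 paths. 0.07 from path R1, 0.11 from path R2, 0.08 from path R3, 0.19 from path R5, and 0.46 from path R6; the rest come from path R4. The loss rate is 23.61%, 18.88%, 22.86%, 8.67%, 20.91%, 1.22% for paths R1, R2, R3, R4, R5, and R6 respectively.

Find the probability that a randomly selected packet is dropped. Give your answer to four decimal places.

P(R4) = 1 − (0.07 + 0.11 + 0.08 + 0.19 + 0.46) = 0.09.
By the law of total probability,
P(L) = P(L|R1)·P(R1) + P(L|R2)·P(R2) + P(L|R3)·P(R3) + P(L|R4)·P(R4) + P(L|R5)·P(R5) + P(L|R6)·P(R6)
      = 0.2361·0.07 + 0.1888·0.11 + 0.2286·0.08 + 0.0867·0.09 + 0.2091·0.19 + 0.0122·0.46
      = 0.016527 + 0.020768 + 0.018288 + 0.007803 + 0.039729 + 0.005612 = 0.108727

0.1087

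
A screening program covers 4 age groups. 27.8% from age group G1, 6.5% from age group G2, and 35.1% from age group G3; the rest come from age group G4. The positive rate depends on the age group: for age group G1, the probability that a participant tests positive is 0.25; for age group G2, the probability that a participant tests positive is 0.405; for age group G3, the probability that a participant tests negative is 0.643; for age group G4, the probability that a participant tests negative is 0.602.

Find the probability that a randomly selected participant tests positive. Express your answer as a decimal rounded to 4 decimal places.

0.3429

P(G4) = 1 − (0.278 + 0.065 + 0.351) = 0.306.
P(T|G3) = 1 − 0.643 = 0.357.
P(T|G4) = 1 − 0.602 = 0.398.
P(T) = P(T|G1)·P(G1) + P(T|G2)·P(G2) + P(T|G3)·P(G3) + P(T|G4)·P(G4)
      = 0.25·0.278 + 0.405·0.065 + 0.357·0.351 + 0.398·0.306
      = 0.0695 + 0.026325 + 0.125307 + 0.121788 = 0.34292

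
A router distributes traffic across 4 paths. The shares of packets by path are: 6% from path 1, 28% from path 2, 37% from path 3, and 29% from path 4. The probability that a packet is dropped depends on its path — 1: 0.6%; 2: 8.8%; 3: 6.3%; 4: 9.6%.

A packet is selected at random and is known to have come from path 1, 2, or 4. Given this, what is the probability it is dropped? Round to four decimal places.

0.0839

Let S = {1, 2, 4}.
P(S) = 0.06 + 0.28 + 0.29 = 0.63.
P(L ∩ S) = 0.006·0.06 + 0.088·0.28 + 0.096·0.29 = 0.00036 + 0.02464 + 0.02784 = 0.05284.
P(L | S) = 0.05284 / 0.63 = 0.083873…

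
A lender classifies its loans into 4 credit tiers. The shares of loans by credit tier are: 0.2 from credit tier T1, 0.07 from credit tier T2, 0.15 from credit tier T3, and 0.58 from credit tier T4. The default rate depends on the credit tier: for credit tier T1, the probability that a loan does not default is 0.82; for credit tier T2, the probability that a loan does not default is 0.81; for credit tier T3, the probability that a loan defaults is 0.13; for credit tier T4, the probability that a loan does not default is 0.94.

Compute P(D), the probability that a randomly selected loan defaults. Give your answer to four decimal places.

P(D|T1) = 1 − 0.82 = 0.18.
P(D|T2) = 1 − 0.81 = 0.19.
P(D|T4) = 1 − 0.94 = 0.06.
P(D) = P(D|T1)·P(T1) + P(D|T2)·P(T2) + P(D|T3)·P(T3) + P(D|T4)·P(T4)
      = 0.18·0.2 + 0.19·0.07 + 0.13·0.15 + 0.06·0.58
      = 0.036 + 0.0133 + 0.0195 + 0.0348 = 0.1036

0.1036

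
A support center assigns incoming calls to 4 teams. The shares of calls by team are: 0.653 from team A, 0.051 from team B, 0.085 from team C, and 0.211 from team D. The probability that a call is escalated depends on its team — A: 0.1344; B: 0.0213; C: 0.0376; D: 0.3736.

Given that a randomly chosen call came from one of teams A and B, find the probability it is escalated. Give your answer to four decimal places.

P(E|S) ≈ 0.1262

Let S = {A, B}.
P(S) = 0.653 + 0.051 = 0.704.
P(E ∩ S) = 0.1344·0.653 + 0.0213·0.051 = 0.0877632 + 0.0010863 = 0.0888495.
P(E | S) = 0.0888495 / 0.704 = 0.126207…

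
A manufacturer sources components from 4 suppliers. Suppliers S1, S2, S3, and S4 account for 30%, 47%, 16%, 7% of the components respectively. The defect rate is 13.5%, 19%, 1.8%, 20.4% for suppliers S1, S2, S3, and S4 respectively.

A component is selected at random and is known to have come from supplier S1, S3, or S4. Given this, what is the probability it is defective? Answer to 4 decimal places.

0.1088

Let S = {S1, S3, S4}.
P(S) = 0.3 + 0.16 + 0.07 = 0.53.
P(D ∩ S) = 0.135·0.3 + 0.018·0.16 + 0.204·0.07 = 0.0405 + 0.00288 + 0.01428 = 0.05766.
P(D | S) = 0.05766 / 0.53 = 0.108792…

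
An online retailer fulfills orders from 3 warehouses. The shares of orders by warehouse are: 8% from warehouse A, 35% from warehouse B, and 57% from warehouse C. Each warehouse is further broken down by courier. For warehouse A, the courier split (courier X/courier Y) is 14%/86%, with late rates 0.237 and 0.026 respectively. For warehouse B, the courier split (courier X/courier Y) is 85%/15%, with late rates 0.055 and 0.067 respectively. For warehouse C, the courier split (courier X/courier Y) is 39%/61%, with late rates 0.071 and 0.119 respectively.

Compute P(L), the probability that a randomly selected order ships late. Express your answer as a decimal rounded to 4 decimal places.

0.0815

P(L|A) = 0.14·0.237 + 0.86·0.026 = 0.03318 + 0.02236 = 0.05554
P(L|B) = 0.85·0.055 + 0.15·0.067 = 0.04675 + 0.01005 = 0.0568
P(L|C) = 0.39·0.071 + 0.61·0.119 = 0.02769 + 0.07259 = 0.10028
By total probability over the outer partition,
P(L) = 0.08·0.05554 + 0.35·0.0568 + 0.57·0.10028
      = 0.0044432 + 0.01988 + 0.0571596 = 0.0814828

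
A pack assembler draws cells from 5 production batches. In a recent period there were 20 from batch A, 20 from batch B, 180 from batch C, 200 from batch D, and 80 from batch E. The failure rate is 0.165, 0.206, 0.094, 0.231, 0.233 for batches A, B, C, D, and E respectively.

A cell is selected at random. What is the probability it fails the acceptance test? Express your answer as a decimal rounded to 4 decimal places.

Total: 20 + 20 + 180 + 200 + 80 = 500.
P(A) = 20/500 = 0.04. P(B) = 20/500 = 0.04. P(C) = 180/500 = 0.36. P(D) = 200/500 = 0.4. P(E) = 80/500 = 0.16.
P(F) = P(F|A)·P(A) + P(F|B)·P(B) + P(F|C)·P(C) + P(F|D)·P(D) + P(F|E)·P(E)
      = 0.165·0.04 + 0.206·0.04 + 0.094·0.36 + 0.231·0.4 + 0.233·0.16
      = 0.0066 + 0.00824 + 0.03384 + 0.0924 + 0.03728 = 0.17836

P(F) ≈ 0.1784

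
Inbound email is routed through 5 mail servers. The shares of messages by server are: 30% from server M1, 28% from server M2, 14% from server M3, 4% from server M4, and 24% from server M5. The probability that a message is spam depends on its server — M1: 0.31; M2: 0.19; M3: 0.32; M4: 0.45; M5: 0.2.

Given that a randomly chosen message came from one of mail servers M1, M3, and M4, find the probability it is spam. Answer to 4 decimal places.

Let J = {M1, M3, M4}.
P(J) = 0.3 + 0.14 + 0.04 = 0.48.
P(S ∩ J) = 0.31·0.3 + 0.32·0.14 + 0.45·0.04 = 0.093 + 0.0448 + 0.018 = 0.1558.
P(S | J) = 0.1558 / 0.48 = 0.324583…

0.3246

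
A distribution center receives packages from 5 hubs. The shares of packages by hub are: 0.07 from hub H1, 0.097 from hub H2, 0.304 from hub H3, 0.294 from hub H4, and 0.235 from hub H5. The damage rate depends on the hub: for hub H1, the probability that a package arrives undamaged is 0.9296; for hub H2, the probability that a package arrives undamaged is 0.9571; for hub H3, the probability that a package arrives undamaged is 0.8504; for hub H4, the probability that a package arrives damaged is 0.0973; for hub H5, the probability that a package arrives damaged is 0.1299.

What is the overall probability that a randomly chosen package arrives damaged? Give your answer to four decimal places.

0.1137

P(D|H1) = 1 − 0.9296 = 0.0704.
P(D|H2) = 1 − 0.9571 = 0.0429.
P(D|H3) = 1 − 0.8504 = 0.1496.
P(D) = P(D|H1)·P(H1) + P(D|H2)·P(H2) + P(D|H3)·P(H3) + P(D|H4)·P(H4) + P(D|H5)·P(H5)
      = 0.0704·0.07 + 0.0429·0.097 + 0.1496·0.304 + 0.0973·0.294 + 0.1299·0.235
      = 0.004928 + 0.0041613 + 0.0454784 + 0.0286062 + 0.0305265 = 0.1137004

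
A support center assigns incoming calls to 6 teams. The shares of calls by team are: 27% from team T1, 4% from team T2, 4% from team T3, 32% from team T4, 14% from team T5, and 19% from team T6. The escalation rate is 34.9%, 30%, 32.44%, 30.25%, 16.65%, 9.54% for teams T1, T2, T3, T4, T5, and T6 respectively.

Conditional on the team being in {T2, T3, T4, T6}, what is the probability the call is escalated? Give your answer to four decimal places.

P(E|S) ≈ 0.2371

Let S = {T2, T3, T4, T6}.
P(S) = 0.04 + 0.04 + 0.32 + 0.19 = 0.59.
P(E ∩ S) = 0.3·0.04 + 0.3244·0.04 + 0.3025·0.32 + 0.0954·0.19 = 0.012 + 0.012976 + 0.0968 + 0.018126 = 0.139902.
P(E | S) = 0.139902 / 0.59 = 0.237122…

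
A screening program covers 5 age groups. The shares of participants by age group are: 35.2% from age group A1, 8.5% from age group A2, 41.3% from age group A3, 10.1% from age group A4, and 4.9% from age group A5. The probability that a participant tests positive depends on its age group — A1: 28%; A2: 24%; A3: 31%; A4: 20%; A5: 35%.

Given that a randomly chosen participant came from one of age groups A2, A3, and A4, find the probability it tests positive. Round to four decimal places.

Let S = {A2, A3, A4}.
P(S) = 0.085 + 0.413 + 0.101 = 0.599.
P(T ∩ S) = 0.24·0.085 + 0.31·0.413 + 0.2·0.101 = 0.0204 + 0.12803 + 0.0202 = 0.16863.
P(T | S) = 0.16863 / 0.599 = 0.281519…

0.2815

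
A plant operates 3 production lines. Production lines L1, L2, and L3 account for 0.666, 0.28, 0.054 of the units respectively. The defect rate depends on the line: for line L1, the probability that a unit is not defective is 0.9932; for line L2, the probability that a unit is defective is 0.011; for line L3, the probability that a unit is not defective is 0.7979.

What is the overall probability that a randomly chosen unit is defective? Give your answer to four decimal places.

0.0185

P(D|L1) = 1 − 0.9932 = 0.0068.
P(D|L3) = 1 − 0.7979 = 0.2021.
P(D) = P(D|L1)·P(L1) + P(D|L2)·P(L2) + P(D|L3)·P(L3)
      = 0.0068·0.666 + 0.011·0.28 + 0.2021·0.054
      = 0.0045288 + 0.00308 + 0.0109134 = 0.0185222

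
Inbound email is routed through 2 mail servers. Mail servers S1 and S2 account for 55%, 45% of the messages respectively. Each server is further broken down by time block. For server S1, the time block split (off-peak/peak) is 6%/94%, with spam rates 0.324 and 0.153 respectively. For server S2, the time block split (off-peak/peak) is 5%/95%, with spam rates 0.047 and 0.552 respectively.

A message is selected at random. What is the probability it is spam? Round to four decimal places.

P(S|S1) = 0.06·0.324 + 0.94·0.153 = 0.01944 + 0.14382 = 0.16326
P(S|S2) = 0.05·0.047 + 0.95·0.552 = 0.00235 + 0.5244 = 0.52675
By total probability over the outer partition,
P(S) = 0.55·0.16326 + 0.45·0.52675
      = 0.089793 + 0.2370375 = 0.3268305

P(S) ≈ 0.3268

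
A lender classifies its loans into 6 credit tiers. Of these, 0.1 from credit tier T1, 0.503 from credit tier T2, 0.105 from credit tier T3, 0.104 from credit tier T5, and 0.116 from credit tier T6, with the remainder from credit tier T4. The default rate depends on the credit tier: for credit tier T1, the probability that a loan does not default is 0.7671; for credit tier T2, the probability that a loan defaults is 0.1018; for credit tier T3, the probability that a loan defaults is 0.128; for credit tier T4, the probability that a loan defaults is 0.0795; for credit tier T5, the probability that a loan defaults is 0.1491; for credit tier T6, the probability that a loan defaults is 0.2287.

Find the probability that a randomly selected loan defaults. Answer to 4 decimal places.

P(D) ≈ 0.1357

P(T4) = 1 − (0.1 + 0.503 + 0.105 + 0.104 + 0.116) = 0.072.
P(D|T1) = 1 − 0.7671 = 0.2329.
Summing over the partition,
P(D) = P(D|T1)·P(T1) + P(D|T2)·P(T2) + P(D|T3)·P(T3) + P(D|T4)·P(T4) + P(D|T5)·P(T5) + P(D|T6)·P(T6)
      = 0.2329·0.1 + 0.1018·0.503 + 0.128·0.105 + 0.0795·0.072 + 0.1491·0.104 + 0.2287·0.116
      = 0.02329 + 0.0512054 + 0.01344 + 0.005724 + 0.0155064 + 0.0265292 = 0.135695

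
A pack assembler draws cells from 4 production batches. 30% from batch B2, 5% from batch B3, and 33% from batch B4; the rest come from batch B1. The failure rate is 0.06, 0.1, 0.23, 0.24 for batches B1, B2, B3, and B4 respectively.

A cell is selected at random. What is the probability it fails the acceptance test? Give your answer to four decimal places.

0.1399

P(B1) = 1 − (0.3 + 0.05 + 0.33) = 0.32.
P(F) = P(F|B1)·P(B1) + P(F|B2)·P(B2) + P(F|B3)·P(B3) + P(F|B4)·P(B4)
      = 0.06·0.32 + 0.1·0.3 + 0.23·0.05 + 0.24·0.33
      = 0.0192 + 0.03 + 0.0115 + 0.0792 = 0.1399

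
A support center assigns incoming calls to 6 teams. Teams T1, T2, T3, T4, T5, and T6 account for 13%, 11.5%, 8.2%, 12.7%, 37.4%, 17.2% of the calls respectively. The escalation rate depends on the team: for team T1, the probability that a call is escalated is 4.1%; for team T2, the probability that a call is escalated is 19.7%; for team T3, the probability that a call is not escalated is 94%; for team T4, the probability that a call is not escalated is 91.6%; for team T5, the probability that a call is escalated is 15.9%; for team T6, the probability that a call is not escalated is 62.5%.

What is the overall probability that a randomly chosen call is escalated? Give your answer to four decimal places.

P(E|T3) = 1 − 0.94 = 0.06.
P(E|T4) = 1 − 0.916 = 0.084.
P(E|T6) = 1 − 0.625 = 0.375.
P(E) = P(E|T1)·P(T1) + P(E|T2)·P(T2) + P(E|T3)·P(T3) + P(E|T4)·P(T4) + P(E|T5)·P(T5) + P(E|T6)·P(T6)
      = 0.041·0.13 + 0.197·0.115 + 0.06·0.082 + 0.084·0.127 + 0.159·0.374 + 0.375·0.172
      = 0.00533 + 0.022655 + 0.00492 + 0.010668 + 0.059466 + 0.0645 = 0.167539

P(E) ≈ 0.1675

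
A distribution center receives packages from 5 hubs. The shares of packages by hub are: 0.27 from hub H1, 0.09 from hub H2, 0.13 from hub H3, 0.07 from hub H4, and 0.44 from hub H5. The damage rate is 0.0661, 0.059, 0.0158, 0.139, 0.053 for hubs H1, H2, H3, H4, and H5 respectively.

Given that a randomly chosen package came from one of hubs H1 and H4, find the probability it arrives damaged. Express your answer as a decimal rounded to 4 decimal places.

0.0811

Let S = {H1, H4}.
P(S) = 0.27 + 0.07 = 0.34.
P(D ∩ S) = 0.0661·0.27 + 0.139·0.07 = 0.017847 + 0.00973 = 0.027577.
P(D | S) = 0.027577 / 0.34 = 0.081109…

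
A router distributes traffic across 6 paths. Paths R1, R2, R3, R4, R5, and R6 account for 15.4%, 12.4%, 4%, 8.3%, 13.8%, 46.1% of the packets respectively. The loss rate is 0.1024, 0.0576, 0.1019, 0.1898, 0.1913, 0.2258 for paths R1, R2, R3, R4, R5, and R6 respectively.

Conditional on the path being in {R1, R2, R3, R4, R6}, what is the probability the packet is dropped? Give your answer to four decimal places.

P(L|S) ≈ 0.1703

Let S = {R1, R2, R3, R4, R6}.
P(S) = 0.154 + 0.124 + 0.04 + 0.083 + 0.461 = 0.862.
P(L ∩ S) = 0.1024·0.154 + 0.0576·0.124 + 0.1019·0.04 + 0.1898·0.083 + 0.2258·0.461 = 0.0157696 + 0.0071424 + 0.004076 + 0.0157534 + 0.1040938 = 0.1468352.
P(L | S) = 0.1468352 / 0.862 = 0.170342…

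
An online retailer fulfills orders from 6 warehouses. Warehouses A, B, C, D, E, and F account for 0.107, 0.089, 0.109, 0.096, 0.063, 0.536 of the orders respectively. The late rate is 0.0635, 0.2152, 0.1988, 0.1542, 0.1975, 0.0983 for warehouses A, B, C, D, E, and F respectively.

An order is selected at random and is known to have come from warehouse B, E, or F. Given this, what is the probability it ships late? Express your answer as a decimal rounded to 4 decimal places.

P(L|S) ≈ 0.1225

Let S = {B, E, F}.
P(S) = 0.089 + 0.063 + 0.536 = 0.688.
P(L ∩ S) = 0.2152·0.089 + 0.1975·0.063 + 0.0983·0.536 = 0.0191528 + 0.0124425 + 0.0526888 = 0.0842841.
P(L | S) = 0.0842841 / 0.688 = 0.122506…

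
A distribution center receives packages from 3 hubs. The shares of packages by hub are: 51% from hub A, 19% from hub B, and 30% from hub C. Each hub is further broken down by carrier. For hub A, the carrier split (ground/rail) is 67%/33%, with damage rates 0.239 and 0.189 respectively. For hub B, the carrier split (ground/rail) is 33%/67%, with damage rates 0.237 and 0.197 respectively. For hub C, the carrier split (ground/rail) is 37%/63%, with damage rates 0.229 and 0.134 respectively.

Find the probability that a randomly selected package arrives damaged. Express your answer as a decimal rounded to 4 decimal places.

P(D|A) = 0.67·0.239 + 0.33·0.189 = 0.16013 + 0.06237 = 0.2225
P(D|B) = 0.33·0.237 + 0.67·0.197 = 0.07821 + 0.13199 = 0.2102
P(D|C) = 0.37·0.229 + 0.63·0.134 = 0.08473 + 0.08442 = 0.16915
Then overall,
P(D) = 0.51·0.2225 + 0.19·0.2102 + 0.3·0.16915
      = 0.113475 + 0.039938 + 0.050745 = 0.204158

0.2042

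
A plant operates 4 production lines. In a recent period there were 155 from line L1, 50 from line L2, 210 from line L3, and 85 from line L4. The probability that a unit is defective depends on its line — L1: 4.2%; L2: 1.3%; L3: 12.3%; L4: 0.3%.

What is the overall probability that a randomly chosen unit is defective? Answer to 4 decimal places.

Total: 155 + 50 + 210 + 85 = 500.
P(L1) = 155/500 = 0.31. P(L2) = 50/500 = 0.1. P(L3) = 210/500 = 0.42. P(L4) = 85/500 = 0.17.
Using total probability over the partition,
P(D) = P(D|L1)·P(L1) + P(D|L2)·P(L2) + P(D|L3)·P(L3) + P(D|L4)·P(L4)
      = 0.042·0.31 + 0.013·0.1 + 0.123·0.42 + 0.003·0.17
      = 0.01302 + 0.0013 + 0.05166 + 0.00051 = 0.06649

0.0665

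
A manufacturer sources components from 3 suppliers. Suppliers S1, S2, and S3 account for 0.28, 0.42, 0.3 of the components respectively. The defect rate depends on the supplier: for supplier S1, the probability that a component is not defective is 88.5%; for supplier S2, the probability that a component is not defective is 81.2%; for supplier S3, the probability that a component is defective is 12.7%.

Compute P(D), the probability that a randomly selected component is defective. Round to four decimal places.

0.1493

P(D|S1) = 1 − 0.885 = 0.115.
P(D|S2) = 1 − 0.812 = 0.188.
Summing over the partition,
P(D) = P(D|S1)·P(S1) + P(D|S2)·P(S2) + P(D|S3)·P(S3)
      = 0.115·0.28 + 0.188·0.42 + 0.127·0.3
      = 0.0322 + 0.07896 + 0.0381 = 0.14926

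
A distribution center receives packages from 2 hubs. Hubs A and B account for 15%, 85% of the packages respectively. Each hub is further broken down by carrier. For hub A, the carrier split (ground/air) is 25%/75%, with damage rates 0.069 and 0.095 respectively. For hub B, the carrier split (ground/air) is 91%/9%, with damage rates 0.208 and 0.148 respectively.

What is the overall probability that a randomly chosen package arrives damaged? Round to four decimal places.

P(D) ≈ 0.1855

P(D|A) = 0.25·0.069 + 0.75·0.095 = 0.01725 + 0.07125 = 0.0885
P(D|B) = 0.91·0.208 + 0.09·0.148 = 0.18928 + 0.01332 = 0.2026
Then overall,
P(D) = 0.15·0.0885 + 0.85·0.2026
      = 0.013275 + 0.17221 = 0.185485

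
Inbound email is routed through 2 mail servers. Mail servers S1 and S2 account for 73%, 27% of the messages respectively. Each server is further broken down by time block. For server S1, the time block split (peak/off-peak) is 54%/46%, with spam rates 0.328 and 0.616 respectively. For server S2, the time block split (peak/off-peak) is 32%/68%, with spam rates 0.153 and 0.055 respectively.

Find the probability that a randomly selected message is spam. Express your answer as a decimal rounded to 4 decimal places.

P(S|S1) = 0.54·0.328 + 0.46·0.616 = 0.17712 + 0.28336 = 0.46048
P(S|S2) = 0.32·0.153 + 0.68·0.055 = 0.04896 + 0.0374 = 0.08636
Then overall,
P(S) = 0.73·0.46048 + 0.27·0.08636
      = 0.3361504 + 0.0233172 = 0.3594676

0.3595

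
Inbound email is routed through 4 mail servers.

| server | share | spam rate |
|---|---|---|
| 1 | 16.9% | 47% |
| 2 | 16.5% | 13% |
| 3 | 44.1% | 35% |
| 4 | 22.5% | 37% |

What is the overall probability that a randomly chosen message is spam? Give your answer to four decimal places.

0.3385

P(S) = P(S|1)·P(1) + P(S|2)·P(2) + P(S|3)·P(3) + P(S|4)·P(4)
      = 0.47·0.169 + 0.13·0.165 + 0.35·0.441 + 0.37·0.225
      = 0.07943 + 0.02145 + 0.15435 + 0.08325 = 0.33848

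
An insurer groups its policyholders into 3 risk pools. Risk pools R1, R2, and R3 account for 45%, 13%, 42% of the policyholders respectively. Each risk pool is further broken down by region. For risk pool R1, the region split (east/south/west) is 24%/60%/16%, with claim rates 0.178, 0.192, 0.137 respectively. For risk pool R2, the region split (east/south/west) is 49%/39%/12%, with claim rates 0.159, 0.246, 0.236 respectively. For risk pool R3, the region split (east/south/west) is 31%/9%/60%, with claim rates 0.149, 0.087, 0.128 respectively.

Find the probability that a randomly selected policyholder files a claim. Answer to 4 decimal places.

P(C|R1) = 0.24·0.178 + 0.6·0.192 + 0.16·0.137 = 0.04272 + 0.1152 + 0.02192 = 0.17984
P(C|R2) = 0.49·0.159 + 0.39·0.246 + 0.12·0.236 = 0.07791 + 0.09594 + 0.02832 = 0.20217
P(C|R3) = 0.31·0.149 + 0.09·0.087 + 0.6·0.128 = 0.04619 + 0.00783 + 0.0768 = 0.13082
Then overall,
P(C) = 0.45·0.17984 + 0.13·0.20217 + 0.42·0.13082
      = 0.080928 + 0.0262821 + 0.0549444 = 0.1621545

0.1622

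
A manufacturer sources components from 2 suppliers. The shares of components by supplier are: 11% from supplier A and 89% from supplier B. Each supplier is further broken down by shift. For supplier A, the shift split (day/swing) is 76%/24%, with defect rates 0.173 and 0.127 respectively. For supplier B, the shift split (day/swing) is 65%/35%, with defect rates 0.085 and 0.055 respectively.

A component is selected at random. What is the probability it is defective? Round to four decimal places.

P(D|A) = 0.76·0.173 + 0.24·0.127 = 0.13148 + 0.03048 = 0.16196
P(D|B) = 0.65·0.085 + 0.35·0.055 = 0.05525 + 0.01925 = 0.0745
Then overall,
P(D) = 0.11·0.16196 + 0.89·0.0745
      = 0.0178156 + 0.066305 = 0.0841206

P(D) ≈ 0.0841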